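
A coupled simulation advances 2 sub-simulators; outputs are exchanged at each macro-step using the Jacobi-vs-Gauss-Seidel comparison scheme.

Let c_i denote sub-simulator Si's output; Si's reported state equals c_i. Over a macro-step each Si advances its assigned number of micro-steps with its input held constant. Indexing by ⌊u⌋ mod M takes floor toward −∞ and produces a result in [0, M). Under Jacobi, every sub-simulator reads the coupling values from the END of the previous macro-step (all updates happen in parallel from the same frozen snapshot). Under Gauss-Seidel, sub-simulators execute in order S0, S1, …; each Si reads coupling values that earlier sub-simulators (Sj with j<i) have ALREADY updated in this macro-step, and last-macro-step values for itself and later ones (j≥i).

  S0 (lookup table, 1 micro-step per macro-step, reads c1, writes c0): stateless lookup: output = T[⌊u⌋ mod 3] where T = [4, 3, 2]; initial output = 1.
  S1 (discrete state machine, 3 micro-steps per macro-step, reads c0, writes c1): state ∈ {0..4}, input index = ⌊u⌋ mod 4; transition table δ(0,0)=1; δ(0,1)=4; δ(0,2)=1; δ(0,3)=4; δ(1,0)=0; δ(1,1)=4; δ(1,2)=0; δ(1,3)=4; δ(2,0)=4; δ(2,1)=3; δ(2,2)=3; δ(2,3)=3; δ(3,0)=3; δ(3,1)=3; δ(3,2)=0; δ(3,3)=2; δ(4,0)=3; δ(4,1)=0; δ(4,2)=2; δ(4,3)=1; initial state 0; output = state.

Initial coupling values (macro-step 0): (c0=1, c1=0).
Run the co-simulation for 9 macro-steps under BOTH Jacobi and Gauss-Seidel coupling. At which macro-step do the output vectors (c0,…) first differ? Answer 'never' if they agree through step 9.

[Jacobi] macro 1: S0 reads c1=0 → after 1×micro: 4; S1 reads c0=1 → after 3×micro: 4 ⇒ (c0=4, c1=4)
[Jacobi] macro 2: S0 reads c1=4 → after 1×micro: 3; S1 reads c0=4 → after 3×micro: 3 ⇒ (c0=3, c1=3)
[Jacobi] macro 3: S0 reads c1=3 → after 1×micro: 4; S1 reads c0=3 → after 3×micro: 2 ⇒ (c0=4, c1=2)
[Jacobi] macro 4: S0 reads c1=2 → after 1×micro: 2; S1 reads c0=4 → after 3×micro: 3 ⇒ (c0=2, c1=3)
[Jacobi] macro 5: S0 reads c1=3 → after 1×micro: 4; S1 reads c0=2 → after 3×micro: 0 ⇒ (c0=4, c1=0)
[Jacobi] macro 6: S0 reads c1=0 → after 1×micro: 4; S1 reads c0=4 → after 3×micro: 1 ⇒ (c0=4, c1=1)
[Jacobi] macro 7: S0 reads c1=1 → after 1×micro: 3; S1 reads c0=4 → after 3×micro: 0 ⇒ (c0=3, c1=0)
[Jacobi] macro 8: S0 reads c1=0 → after 1×micro: 4; S1 reads c0=3 → after 3×micro: 4 ⇒ (c0=4, c1=4)
[Jacobi] macro 9: S0 reads c1=4 → after 1×micro: 3; S1 reads c0=4 → after 3×micro: 3 ⇒ (c0=3, c1=3)
[Gauss-Seidel] macro 1: S0 reads c1=0 → after 1×micro: 4; S1 reads c0=4 → after 3×micro: 1 ⇒ (c0=4, c1=1)
[Gauss-Seidel] macro 2: S0 reads c1=1 → after 1×micro: 3; S1 reads c0=3 → after 3×micro: 4 ⇒ (c0=3, c1=4)
[Gauss-Seidel] macro 3: S0 reads c1=4 → after 1×micro: 3; S1 reads c0=3 → after 3×micro: 1 ⇒ (c0=3, c1=1)
[Gauss-Seidel] macro 4: S0 reads c1=1 → after 1×micro: 3; S1 reads c0=3 → after 3×micro: 4 ⇒ (c0=3, c1=4)
[Gauss-Seidel] macro 5: S0 reads c1=4 → after 1×micro: 3; S1 reads c0=3 → after 3×micro: 1 ⇒ (c0=3, c1=1)
[Gauss-Seidel] macro 6: S0 reads c1=1 → after 1×micro: 3; S1 reads c0=3 → after 3×micro: 4 ⇒ (c0=3, c1=4)
[Gauss-Seidel] macro 7: S0 reads c1=4 → after 1×micro: 3; S1 reads c0=3 → after 3×micro: 1 ⇒ (c0=3, c1=1)
[Gauss-Seidel] macro 8: S0 reads c1=1 → after 1×micro: 3; S1 reads c0=3 → after 3×micro: 4 ⇒ (c0=3, c1=4)
[Gauss-Seidel] macro 9: S0 reads c1=4 → after 1×micro: 3; S1 reads c0=3 → after 3×micro: 1 ⇒ (c0=3, c1=1)

first divergence at macro-step: 1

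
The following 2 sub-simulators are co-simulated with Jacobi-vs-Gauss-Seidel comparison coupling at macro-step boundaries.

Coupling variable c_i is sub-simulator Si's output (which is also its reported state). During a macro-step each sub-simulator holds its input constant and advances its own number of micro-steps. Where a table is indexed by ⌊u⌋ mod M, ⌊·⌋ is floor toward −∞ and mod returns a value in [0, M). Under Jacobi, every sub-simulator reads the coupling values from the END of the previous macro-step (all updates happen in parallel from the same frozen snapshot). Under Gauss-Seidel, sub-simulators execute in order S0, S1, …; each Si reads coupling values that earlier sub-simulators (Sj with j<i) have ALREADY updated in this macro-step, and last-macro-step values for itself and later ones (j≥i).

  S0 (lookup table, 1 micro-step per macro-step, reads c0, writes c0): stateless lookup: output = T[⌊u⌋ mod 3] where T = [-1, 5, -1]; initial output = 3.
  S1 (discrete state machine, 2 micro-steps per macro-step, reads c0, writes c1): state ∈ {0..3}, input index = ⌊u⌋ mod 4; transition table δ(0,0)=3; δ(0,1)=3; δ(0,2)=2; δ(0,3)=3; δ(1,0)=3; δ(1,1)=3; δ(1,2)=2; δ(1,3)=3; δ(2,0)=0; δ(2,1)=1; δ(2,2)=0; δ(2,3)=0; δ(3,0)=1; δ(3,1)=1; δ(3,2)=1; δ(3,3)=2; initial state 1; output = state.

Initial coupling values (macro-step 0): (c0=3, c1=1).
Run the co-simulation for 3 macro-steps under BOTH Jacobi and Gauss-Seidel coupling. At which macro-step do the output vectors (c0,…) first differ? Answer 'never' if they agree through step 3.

[Jacobi] macro 1: S0 reads c0=3 → after 1×micro: -1; S1 reads c0=3 → after 2×micro: 2 ⇒ (c0=-1, c1=2)
[Jacobi] macro 2: S0 reads c0=-1 → after 1×micro: -1; S1 reads c0=-1 → after 2×micro: 3 ⇒ (c0=-1, c1=3)
[Jacobi] macro 3: S0 reads c0=-1 → after 1×micro: -1; S1 reads c0=-1 → after 2×micro: 0 ⇒ (c0=-1, c1=0)
[Gauss-Seidel] macro 1: S0 reads c0=3 → after 1×micro: -1; S1 reads c0=-1 → after 2×micro: 2 ⇒ (c0=-1, c1=2)
[Gauss-Seidel] macro 2: S0 reads c0=-1 → after 1×micro: -1; S1 reads c0=-1 → after 2×micro: 3 ⇒ (c0=-1, c1=3)
[Gauss-Seidel] macro 3: S0 reads c0=-1 → after 1×micro: -1; S1 reads c0=-1 → after 2×micro: 0 ⇒ (c0=-1, c1=0)

first divergence at macro-step: never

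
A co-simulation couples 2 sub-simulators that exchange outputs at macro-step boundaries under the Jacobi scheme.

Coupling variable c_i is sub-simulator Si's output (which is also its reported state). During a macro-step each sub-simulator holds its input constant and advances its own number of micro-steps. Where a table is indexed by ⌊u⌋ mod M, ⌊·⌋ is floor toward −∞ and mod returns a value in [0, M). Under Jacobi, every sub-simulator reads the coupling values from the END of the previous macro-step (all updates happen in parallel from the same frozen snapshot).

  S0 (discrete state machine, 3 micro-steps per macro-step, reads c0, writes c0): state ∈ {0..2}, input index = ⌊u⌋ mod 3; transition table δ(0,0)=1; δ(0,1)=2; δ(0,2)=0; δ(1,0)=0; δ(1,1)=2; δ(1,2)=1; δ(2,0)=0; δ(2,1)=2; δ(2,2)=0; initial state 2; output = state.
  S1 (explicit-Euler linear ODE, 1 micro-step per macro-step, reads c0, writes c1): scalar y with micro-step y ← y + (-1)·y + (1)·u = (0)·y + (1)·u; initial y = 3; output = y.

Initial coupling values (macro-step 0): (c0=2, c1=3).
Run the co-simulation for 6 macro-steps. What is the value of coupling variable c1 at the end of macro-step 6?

macro 1: S0 reads c0=2 → after 3×micro: 0; S1 reads c0=2 → after 1×micro: 2 ⇒ (c0=0, c1=2)
macro 2: S0 reads c0=0 → after 3×micro: 1; S1 reads c0=0 → after 1×micro: 0 ⇒ (c0=1, c1=0)
macro 3: S0 reads c0=1 → after 3×micro: 2; S1 reads c0=1 → after 1×micro: 1 ⇒ (c0=2, c1=1)
macro 4: S0 reads c0=2 → after 3×micro: 0; S1 reads c0=2 → after 1×micro: 2 ⇒ (c0=0, c1=2)
macro 5: S0 reads c0=0 → after 3×micro: 1; S1 reads c0=0 → after 1×micro: 0 ⇒ (c0=1, c1=0)
macro 6: S0 reads c0=1 → after 3×micro: 2; S1 reads c0=1 → after 1×micro: 1 ⇒ (c0=2, c1=1)

c1 at macro-step 6 = 1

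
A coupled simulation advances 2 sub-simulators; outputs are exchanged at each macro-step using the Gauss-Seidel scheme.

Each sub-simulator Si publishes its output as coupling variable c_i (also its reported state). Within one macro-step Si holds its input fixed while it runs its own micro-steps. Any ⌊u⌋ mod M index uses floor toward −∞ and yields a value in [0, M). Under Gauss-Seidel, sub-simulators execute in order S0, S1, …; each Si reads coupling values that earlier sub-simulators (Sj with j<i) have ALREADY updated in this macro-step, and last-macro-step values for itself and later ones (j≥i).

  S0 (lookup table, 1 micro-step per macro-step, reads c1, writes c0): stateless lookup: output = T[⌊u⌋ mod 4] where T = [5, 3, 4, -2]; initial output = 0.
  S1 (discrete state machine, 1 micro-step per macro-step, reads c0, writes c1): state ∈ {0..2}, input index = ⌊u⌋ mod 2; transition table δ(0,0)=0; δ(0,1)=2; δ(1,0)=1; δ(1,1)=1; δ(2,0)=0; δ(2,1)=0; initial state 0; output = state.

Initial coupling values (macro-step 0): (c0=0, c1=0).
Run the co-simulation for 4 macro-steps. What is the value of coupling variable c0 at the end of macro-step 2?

c0 at macro-step 2 = 4

macro 1: S0 reads c1=0 → after 1×micro: 5; S1 reads c0=5 → after 1×micro: 2 ⇒ (c0=5, c1=2)
macro 2: S0 reads c1=2 → after 1×micro: 4; S1 reads c0=4 → after 1×micro: 0 ⇒ (c0=4, c1=0)
macro 3: S0 reads c1=0 → after 1×micro: 5; S1 reads c0=5 → after 1×micro: 2 ⇒ (c0=5, c1=2)
macro 4: S0 reads c1=2 → after 1×micro: 4; S1 reads c0=4 → after 1×micro: 0 ⇒ (c0=4, c1=0)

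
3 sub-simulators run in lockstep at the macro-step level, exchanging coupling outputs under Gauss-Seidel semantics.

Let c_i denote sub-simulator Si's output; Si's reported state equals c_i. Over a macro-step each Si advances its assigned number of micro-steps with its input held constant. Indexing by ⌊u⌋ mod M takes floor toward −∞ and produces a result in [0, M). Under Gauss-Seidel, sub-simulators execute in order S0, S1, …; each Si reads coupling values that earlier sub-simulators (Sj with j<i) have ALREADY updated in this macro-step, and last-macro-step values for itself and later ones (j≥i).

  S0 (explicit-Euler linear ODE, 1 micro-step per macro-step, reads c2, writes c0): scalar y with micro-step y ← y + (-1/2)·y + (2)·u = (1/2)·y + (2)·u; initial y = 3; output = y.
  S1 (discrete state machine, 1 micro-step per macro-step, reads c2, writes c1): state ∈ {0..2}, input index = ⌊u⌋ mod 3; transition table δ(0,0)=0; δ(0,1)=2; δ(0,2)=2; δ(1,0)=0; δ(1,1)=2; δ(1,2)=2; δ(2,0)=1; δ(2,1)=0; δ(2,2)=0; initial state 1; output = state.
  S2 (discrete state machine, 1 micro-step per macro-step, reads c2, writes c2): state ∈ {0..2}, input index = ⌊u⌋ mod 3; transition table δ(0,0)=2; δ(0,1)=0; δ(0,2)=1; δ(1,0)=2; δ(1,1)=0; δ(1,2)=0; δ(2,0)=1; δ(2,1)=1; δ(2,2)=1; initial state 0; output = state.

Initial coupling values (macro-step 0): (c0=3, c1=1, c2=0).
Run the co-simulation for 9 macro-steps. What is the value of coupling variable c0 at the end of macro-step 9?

c0 at macro-step 9 = 2339/512

macro 1: S0 reads c2=0 → after 1×micro: 3/2; S1 reads c2=0 → after 1×micro: 0; S2 reads c2=0 → after 1×micro: 2 ⇒ (c0=3/2, c1=0, c2=2)
macro 2: S0 reads c2=2 → after 1×micro: 19/4; S1 reads c2=2 → after 1×micro: 2; S2 reads c2=2 → after 1×micro: 1 ⇒ (c0=19/4, c1=2, c2=1)
macro 3: S0 reads c2=1 → after 1×micro: 35/8; S1 reads c2=1 → after 1×micro: 0; S2 reads c2=1 → after 1×micro: 0 ⇒ (c0=35/8, c1=0, c2=0)
macro 4: S0 reads c2=0 → after 1×micro: 35/16; S1 reads c2=0 → after 1×micro: 0; S2 reads c2=0 → after 1×micro: 2 ⇒ (c0=35/16, c1=0, c2=2)
macro 5: S0 reads c2=2 → after 1×micro: 163/32; S1 reads c2=2 → after 1×micro: 2; S2 reads c2=2 → after 1×micro: 1 ⇒ (c0=163/32, c1=2, c2=1)
macro 6: S0 reads c2=1 → after 1×micro: 291/64; S1 reads c2=1 → after 1×micro: 0; S2 reads c2=1 → after 1×micro: 0 ⇒ (c0=291/64, c1=0, c2=0)
macro 7: S0 reads c2=0 → after 1×micro: 291/128; S1 reads c2=0 → after 1×micro: 0; S2 reads c2=0 → after 1×micro: 2 ⇒ (c0=291/128, c1=0, c2=2)
macro 8: S0 reads c2=2 → after 1×micro: 1315/256; S1 reads c2=2 → after 1×micro: 2; S2 reads c2=2 → after 1×micro: 1 ⇒ (c0=1315/256, c1=2, c2=1)
macro 9: S0 reads c2=1 → after 1×micro: 2339/512; S1 reads c2=1 → after 1×micro: 0; S2 reads c2=1 → after 1×micro: 0 ⇒ (c0=2339/512, c1=0, c2=0)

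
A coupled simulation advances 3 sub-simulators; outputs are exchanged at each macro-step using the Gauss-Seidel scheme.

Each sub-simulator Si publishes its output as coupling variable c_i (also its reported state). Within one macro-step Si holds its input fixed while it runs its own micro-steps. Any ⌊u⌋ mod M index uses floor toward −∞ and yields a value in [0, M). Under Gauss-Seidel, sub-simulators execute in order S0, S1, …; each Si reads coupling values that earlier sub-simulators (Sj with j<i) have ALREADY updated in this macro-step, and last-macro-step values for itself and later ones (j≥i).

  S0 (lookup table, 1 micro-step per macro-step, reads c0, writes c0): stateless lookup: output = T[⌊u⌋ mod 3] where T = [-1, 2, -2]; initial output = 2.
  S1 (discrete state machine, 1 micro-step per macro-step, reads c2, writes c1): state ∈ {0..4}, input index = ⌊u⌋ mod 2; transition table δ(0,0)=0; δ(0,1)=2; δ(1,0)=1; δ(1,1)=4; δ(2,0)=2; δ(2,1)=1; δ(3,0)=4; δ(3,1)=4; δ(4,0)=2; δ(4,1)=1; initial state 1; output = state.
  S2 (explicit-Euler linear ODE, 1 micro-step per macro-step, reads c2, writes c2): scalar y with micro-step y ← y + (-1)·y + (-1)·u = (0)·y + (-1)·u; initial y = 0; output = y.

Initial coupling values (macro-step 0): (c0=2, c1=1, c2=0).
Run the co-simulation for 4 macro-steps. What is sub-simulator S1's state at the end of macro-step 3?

S1 state at macro-step 3 = 1

macro 1: S0 reads c0=2 → after 1×micro: -2; S1 reads c2=0 → after 1×micro: 1; S2 reads c2=0 → after 1×micro: 0 ⇒ (c0=-2, c1=1, c2=0)
macro 2: S0 reads c0=-2 → after 1×micro: 2; S1 reads c2=0 → after 1×micro: 1; S2 reads c2=0 → after 1×micro: 0 ⇒ (c0=2, c1=1, c2=0)
macro 3: S0 reads c0=2 → after 1×micro: -2; S1 reads c2=0 → after 1×micro: 1; S2 reads c2=0 → after 1×micro: 0 ⇒ (c0=-2, c1=1, c2=0)
macro 4: S0 reads c0=-2 → after 1×micro: 2; S1 reads c2=0 → after 1×micro: 1; S2 reads c2=0 → after 1×micro: 0 ⇒ (c0=2, c1=1, c2=0)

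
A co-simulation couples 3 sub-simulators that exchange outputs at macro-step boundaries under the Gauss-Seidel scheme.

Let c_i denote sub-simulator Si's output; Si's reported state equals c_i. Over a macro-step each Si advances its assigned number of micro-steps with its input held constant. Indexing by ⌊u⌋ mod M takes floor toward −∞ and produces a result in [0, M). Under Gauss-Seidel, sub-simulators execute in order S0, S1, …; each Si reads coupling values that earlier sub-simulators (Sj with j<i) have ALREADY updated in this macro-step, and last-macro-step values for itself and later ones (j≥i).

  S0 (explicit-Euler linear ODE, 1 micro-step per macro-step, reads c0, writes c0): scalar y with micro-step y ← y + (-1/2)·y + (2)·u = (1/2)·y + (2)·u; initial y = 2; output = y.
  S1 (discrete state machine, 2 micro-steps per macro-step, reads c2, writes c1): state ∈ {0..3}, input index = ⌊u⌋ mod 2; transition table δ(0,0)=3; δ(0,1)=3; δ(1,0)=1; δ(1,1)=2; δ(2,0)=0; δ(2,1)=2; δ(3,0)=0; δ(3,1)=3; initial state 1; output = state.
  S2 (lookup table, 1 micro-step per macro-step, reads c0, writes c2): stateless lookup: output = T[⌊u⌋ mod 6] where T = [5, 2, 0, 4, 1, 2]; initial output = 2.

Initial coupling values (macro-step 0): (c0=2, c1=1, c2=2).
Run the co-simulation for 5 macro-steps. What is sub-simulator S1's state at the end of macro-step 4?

S1 state at macro-step 4 = 3

macro 1: S0 reads c0=2 → after 1×micro: 5; S1 reads c2=2 → after 2×micro: 1; S2 reads c0=5 → after 1×micro: 2 ⇒ (c0=5, c1=1, c2=2)
macro 2: S0 reads c0=5 → after 1×micro: 25/2; S1 reads c2=2 → after 2×micro: 1; S2 reads c0=25/2 → after 1×micro: 5 ⇒ (c0=25/2, c1=1, c2=5)
macro 3: S0 reads c0=25/2 → after 1×micro: 125/4; S1 reads c2=5 → after 2×micro: 2; S2 reads c0=125/4 → after 1×micro: 2 ⇒ (c0=125/4, c1=2, c2=2)
macro 4: S0 reads c0=125/4 → after 1×micro: 625/8; S1 reads c2=2 → after 2×micro: 3; S2 reads c0=625/8 → after 1×micro: 5 ⇒ (c0=625/8, c1=3, c2=5)
macro 5: S0 reads c0=625/8 → after 1×micro: 3125/16; S1 reads c2=5 → after 2×micro: 3; S2 reads c0=3125/16 → after 1×micro: 4 ⇒ (c0=3125/16, c1=3, c2=4)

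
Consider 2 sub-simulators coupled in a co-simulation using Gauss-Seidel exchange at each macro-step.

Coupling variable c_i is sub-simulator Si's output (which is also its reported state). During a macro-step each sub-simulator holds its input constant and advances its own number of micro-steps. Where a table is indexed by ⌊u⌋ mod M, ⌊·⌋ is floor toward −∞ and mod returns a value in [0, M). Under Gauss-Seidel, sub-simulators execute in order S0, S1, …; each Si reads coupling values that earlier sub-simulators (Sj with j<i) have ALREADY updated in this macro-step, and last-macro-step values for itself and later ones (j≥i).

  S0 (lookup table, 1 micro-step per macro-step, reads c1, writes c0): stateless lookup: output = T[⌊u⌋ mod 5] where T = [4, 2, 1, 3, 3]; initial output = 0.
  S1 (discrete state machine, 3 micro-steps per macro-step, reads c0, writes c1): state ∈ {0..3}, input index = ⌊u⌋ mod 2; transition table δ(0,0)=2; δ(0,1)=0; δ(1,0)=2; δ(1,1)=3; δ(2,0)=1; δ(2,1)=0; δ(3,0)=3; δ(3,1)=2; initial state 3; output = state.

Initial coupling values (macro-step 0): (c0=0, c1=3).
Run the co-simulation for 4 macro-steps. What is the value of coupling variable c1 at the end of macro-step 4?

macro 1: S0 reads c1=3 → after 1×micro: 3; S1 reads c0=3 → after 3×micro: 0 ⇒ (c0=3, c1=0)
macro 2: S0 reads c1=0 → after 1×micro: 4; S1 reads c0=4 → after 3×micro: 2 ⇒ (c0=4, c1=2)
macro 3: S0 reads c1=2 → after 1×micro: 1; S1 reads c0=1 → after 3×micro: 0 ⇒ (c0=1, c1=0)
macro 4: S0 reads c1=0 → after 1×micro: 4; S1 reads c0=4 → after 3×micro: 2 ⇒ (c0=4, c1=2)

c1 at macro-step 4 = 2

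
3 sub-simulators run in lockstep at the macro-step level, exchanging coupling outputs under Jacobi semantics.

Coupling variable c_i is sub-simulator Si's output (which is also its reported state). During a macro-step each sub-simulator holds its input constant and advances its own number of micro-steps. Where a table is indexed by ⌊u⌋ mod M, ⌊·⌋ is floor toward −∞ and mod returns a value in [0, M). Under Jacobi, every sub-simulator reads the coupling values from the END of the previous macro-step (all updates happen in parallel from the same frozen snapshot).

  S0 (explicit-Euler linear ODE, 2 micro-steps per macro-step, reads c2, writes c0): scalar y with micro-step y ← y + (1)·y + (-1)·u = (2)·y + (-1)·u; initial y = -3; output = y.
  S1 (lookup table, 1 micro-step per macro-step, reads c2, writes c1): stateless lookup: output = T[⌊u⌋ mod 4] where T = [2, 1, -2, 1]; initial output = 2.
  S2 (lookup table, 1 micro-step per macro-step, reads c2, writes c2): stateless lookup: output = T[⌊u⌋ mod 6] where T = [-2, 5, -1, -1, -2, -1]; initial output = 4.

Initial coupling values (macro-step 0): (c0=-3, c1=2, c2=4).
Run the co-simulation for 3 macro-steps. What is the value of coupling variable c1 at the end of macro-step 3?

macro 1: S0 reads c2=4 → after 2×micro: -24; S1 reads c2=4 → after 1×micro: 2; S2 reads c2=4 → after 1×micro: -2 ⇒ (c0=-24, c1=2, c2=-2)
macro 2: S0 reads c2=-2 → after 2×micro: -90; S1 reads c2=-2 → after 1×micro: -2; S2 reads c2=-2 → after 1×micro: -2 ⇒ (c0=-90, c1=-2, c2=-2)
macro 3: S0 reads c2=-2 → after 2×micro: -354; S1 reads c2=-2 → after 1×micro: -2; S2 reads c2=-2 → after 1×micro: -2 ⇒ (c0=-354, c1=-2, c2=-2)

c1 at macro-step 3 = -2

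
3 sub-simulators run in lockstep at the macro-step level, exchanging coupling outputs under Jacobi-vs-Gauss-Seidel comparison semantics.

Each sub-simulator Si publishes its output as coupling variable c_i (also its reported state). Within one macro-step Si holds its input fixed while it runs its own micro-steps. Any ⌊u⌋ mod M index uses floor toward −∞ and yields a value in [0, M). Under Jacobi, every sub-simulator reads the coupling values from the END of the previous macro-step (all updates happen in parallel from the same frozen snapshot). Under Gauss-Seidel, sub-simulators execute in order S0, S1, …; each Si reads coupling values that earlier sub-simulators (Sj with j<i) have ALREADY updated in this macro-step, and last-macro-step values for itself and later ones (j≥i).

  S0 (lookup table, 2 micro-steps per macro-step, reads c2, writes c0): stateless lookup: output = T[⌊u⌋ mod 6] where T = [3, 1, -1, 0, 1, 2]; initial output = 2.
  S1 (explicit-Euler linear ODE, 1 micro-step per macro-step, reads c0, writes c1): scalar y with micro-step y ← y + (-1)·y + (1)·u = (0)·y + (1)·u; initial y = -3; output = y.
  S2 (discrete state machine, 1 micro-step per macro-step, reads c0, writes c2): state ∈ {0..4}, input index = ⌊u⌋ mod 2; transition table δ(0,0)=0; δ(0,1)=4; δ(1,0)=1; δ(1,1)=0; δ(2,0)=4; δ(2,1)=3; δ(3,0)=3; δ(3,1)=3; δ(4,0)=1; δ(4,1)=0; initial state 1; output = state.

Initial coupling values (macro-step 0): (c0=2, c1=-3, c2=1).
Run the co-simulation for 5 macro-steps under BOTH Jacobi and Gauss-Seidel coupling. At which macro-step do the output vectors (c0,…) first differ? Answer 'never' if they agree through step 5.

first divergence at macro-step: 1

[Jacobi] macro 1: S0 reads c2=1 → after 2×micro: 1; S1 reads c0=2 → after 1×micro: 2; S2 reads c0=2 → after 1×micro: 1 ⇒ (c0=1, c1=2, c2=1)
[Jacobi] macro 2: S0 reads c2=1 → after 2×micro: 1; S1 reads c0=1 → after 1×micro: 1; S2 reads c0=1 → after 1×micro: 0 ⇒ (c0=1, c1=1, c2=0)
[Jacobi] macro 3: S0 reads c2=0 → after 2×micro: 3; S1 reads c0=1 → after 1×micro: 1; S2 reads c0=1 → after 1×micro: 4 ⇒ (c0=3, c1=1, c2=4)
[Jacobi] macro 4: S0 reads c2=4 → after 2×micro: 1; S1 reads c0=3 → after 1×micro: 3; S2 reads c0=3 → after 1×micro: 0 ⇒ (c0=1, c1=3, c2=0)
[Jacobi] macro 5: S0 reads c2=0 → after 2×micro: 3; S1 reads c0=1 → after 1×micro: 1; S2 reads c0=1 → after 1×micro: 4 ⇒ (c0=3, c1=1, c2=4)
[Gauss-Seidel] macro 1: S0 reads c2=1 → after 2×micro: 1; S1 reads c0=1 → after 1×micro: 1; S2 reads c0=1 → after 1×micro: 0 ⇒ (c0=1, c1=1, c2=0)
[Gauss-Seidel] macro 2: S0 reads c2=0 → after 2×micro: 3; S1 reads c0=3 → after 1×micro: 3; S2 reads c0=3 → after 1×micro: 4 ⇒ (c0=3, c1=3, c2=4)
[Gauss-Seidel] macro 3: S0 reads c2=4 → after 2×micro: 1; S1 reads c0=1 → after 1×micro: 1; S2 reads c0=1 → after 1×micro: 0 ⇒ (c0=1, c1=1, c2=0)
[Gauss-Seidel] macro 4: S0 reads c2=0 → after 2×micro: 3; S1 reads c0=3 → after 1×micro: 3; S2 reads c0=3 → after 1×micro: 4 ⇒ (c0=3, c1=3, c2=4)
[Gauss-Seidel] macro 5: S0 reads c2=4 → after 2×micro: 1; S1 reads c0=1 → after 1×micro: 1; S2 reads c0=1 → after 1×micro: 0 ⇒ (c0=1, c1=1, c2=0)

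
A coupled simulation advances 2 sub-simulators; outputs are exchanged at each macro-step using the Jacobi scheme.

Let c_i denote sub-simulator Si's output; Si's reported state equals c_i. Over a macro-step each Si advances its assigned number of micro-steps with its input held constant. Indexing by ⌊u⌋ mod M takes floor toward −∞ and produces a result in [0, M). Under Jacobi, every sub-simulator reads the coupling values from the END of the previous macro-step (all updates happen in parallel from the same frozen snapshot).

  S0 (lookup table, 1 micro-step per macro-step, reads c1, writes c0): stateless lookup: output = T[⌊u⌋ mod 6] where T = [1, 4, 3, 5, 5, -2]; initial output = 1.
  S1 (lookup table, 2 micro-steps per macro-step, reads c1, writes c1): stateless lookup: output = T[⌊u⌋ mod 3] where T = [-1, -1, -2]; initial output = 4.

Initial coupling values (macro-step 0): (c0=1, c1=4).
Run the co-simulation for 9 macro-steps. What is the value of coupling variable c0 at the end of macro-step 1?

c0 at macro-step 1 = 5

macro 1: S0 reads c1=4 → after 1×micro: 5; S1 reads c1=4 → after 2×micro: -1 ⇒ (c0=5, c1=-1)
macro 2: S0 reads c1=-1 → after 1×micro: -2; S1 reads c1=-1 → after 2×micro: -2 ⇒ (c0=-2, c1=-2)
macro 3: S0 reads c1=-2 → after 1×micro: 5; S1 reads c1=-2 → after 2×micro: -1 ⇒ (c0=5, c1=-1)
macro 4: S0 reads c1=-1 → after 1×micro: -2; S1 reads c1=-1 → after 2×micro: -2 ⇒ (c0=-2, c1=-2)
macro 5: S0 reads c1=-2 → after 1×micro: 5; S1 reads c1=-2 → after 2×micro: -1 ⇒ (c0=5, c1=-1)
macro 6: S0 reads c1=-1 → after 1×micro: -2; S1 reads c1=-1 → after 2×micro: -2 ⇒ (c0=-2, c1=-2)
macro 7: S0 reads c1=-2 → after 1×micro: 5; S1 reads c1=-2 → after 2×micro: -1 ⇒ (c0=5, c1=-1)
macro 8: S0 reads c1=-1 → after 1×micro: -2; S1 reads c1=-1 → after 2×micro: -2 ⇒ (c0=-2, c1=-2)
macro 9: S0 reads c1=-2 → after 1×micro: 5; S1 reads c1=-2 → after 2×micro: -1 ⇒ (c0=5, c1=-1)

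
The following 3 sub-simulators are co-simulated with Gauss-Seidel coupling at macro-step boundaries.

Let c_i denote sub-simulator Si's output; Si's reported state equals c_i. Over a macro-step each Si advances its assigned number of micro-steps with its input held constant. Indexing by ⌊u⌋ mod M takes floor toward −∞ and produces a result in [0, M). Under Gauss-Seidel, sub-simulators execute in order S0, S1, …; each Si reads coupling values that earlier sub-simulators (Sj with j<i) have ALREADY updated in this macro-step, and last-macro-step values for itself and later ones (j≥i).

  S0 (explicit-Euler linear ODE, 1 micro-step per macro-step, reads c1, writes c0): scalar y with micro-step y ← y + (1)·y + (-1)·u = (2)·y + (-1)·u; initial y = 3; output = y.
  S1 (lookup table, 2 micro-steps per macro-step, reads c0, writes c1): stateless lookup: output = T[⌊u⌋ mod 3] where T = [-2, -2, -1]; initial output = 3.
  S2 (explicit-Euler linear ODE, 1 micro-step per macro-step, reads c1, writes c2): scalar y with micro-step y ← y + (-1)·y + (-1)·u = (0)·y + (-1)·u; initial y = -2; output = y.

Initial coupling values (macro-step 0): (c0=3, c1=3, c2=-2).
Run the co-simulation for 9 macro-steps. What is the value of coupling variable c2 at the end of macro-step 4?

macro 1: S0 reads c1=3 → after 1×micro: 3; S1 reads c0=3 → after 2×micro: -2; S2 reads c1=-2 → after 1×micro: 2 ⇒ (c0=3, c1=-2, c2=2)
macro 2: S0 reads c1=-2 → after 1×micro: 8; S1 reads c0=8 → after 2×micro: -1; S2 reads c1=-1 → after 1×micro: 1 ⇒ (c0=8, c1=-1, c2=1)
macro 3: S0 reads c1=-1 → after 1×micro: 17; S1 reads c0=17 → after 2×micro: -1; S2 reads c1=-1 → after 1×micro: 1 ⇒ (c0=17, c1=-1, c2=1)
macro 4: S0 reads c1=-1 → after 1×micro: 35; S1 reads c0=35 → after 2×micro: -1; S2 reads c1=-1 → after 1×micro: 1 ⇒ (c0=35, c1=-1, c2=1)
macro 5: S0 reads c1=-1 → after 1×micro: 71; S1 reads c0=71 → after 2×micro: -1; S2 reads c1=-1 → after 1×micro: 1 ⇒ (c0=71, c1=-1, c2=1)
macro 6: S0 reads c1=-1 → after 1×micro: 143; S1 reads c0=143 → after 2×micro: -1; S2 reads c1=-1 → after 1×micro: 1 ⇒ (c0=143, c1=-1, c2=1)
macro 7: S0 reads c1=-1 → after 1×micro: 287; S1 reads c0=287 → after 2×micro: -1; S2 reads c1=-1 → after 1×micro: 1 ⇒ (c0=287, c1=-1, c2=1)
macro 8: S0 reads c1=-1 → after 1×micro: 575; S1 reads c0=575 → after 2×micro: -1; S2 reads c1=-1 → after 1×micro: 1 ⇒ (c0=575, c1=-1, c2=1)
macro 9: S0 reads c1=-1 → after 1×micro: 1151; S1 reads c0=1151 → after 2×micro: -1; S2 reads c1=-1 → after 1×micro: 1 ⇒ (c0=1151, c1=-1, c2=1)

c2 at macro-step 4 = 1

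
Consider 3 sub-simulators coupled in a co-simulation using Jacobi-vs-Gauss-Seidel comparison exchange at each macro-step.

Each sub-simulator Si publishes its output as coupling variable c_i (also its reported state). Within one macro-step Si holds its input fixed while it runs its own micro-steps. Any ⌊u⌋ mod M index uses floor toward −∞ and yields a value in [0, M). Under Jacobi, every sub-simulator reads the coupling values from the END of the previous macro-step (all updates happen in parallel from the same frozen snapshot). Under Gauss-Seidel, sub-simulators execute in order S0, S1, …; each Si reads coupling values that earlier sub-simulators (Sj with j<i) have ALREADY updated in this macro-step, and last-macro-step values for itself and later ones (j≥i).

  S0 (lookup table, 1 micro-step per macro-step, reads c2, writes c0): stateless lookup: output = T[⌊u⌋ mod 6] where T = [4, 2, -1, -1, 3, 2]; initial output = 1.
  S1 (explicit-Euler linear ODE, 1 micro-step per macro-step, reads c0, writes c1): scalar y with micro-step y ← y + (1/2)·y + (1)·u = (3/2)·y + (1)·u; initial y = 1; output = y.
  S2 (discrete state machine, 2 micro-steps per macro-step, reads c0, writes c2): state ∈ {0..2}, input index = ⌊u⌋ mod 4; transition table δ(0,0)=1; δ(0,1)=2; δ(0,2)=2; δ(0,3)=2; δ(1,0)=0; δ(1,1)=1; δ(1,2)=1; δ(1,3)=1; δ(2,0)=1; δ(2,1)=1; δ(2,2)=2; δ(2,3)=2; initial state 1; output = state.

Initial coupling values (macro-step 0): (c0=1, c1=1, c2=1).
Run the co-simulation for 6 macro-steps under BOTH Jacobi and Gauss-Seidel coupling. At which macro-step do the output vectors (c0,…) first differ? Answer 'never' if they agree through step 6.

first divergence at macro-step: 1

[Jacobi] macro 1: S0 reads c2=1 → after 1×micro: 2; S1 reads c0=1 → after 1×micro: 5/2; S2 reads c0=1 → after 2×micro: 1 ⇒ (c0=2, c1=5/2, c2=1)
[Jacobi] macro 2: S0 reads c2=1 → after 1×micro: 2; S1 reads c0=2 → after 1×micro: 23/4; S2 reads c0=2 → after 2×micro: 1 ⇒ (c0=2, c1=23/4, c2=1)
[Jacobi] macro 3: S0 reads c2=1 → after 1×micro: 2; S1 reads c0=2 → after 1×micro: 85/8; S2 reads c0=2 → after 2×micro: 1 ⇒ (c0=2, c1=85/8, c2=1)
[Jacobi] macro 4: S0 reads c2=1 → after 1×micro: 2; S1 reads c0=2 → after 1×micro: 287/16; S2 reads c0=2 → after 2×micro: 1 ⇒ (c0=2, c1=287/16, c2=1)
[Jacobi] macro 5: S0 reads c2=1 → after 1×micro: 2; S1 reads c0=2 → after 1×micro: 925/32; S2 reads c0=2 → after 2×micro: 1 ⇒ (c0=2, c1=925/32, c2=1)
[Jacobi] macro 6: S0 reads c2=1 → after 1×micro: 2; S1 reads c0=2 → after 1×micro: 2903/64; S2 reads c0=2 → after 2×micro: 1 ⇒ (c0=2, c1=2903/64, c2=1)
[Gauss-Seidel] macro 1: S0 reads c2=1 → after 1×micro: 2; S1 reads c0=2 → after 1×micro: 7/2; S2 reads c0=2 → after 2×micro: 1 ⇒ (c0=2, c1=7/2, c2=1)
[Gauss-Seidel] macro 2: S0 reads c2=1 → after 1×micro: 2; S1 reads c0=2 → after 1×micro: 29/4; S2 reads c0=2 → after 2×micro: 1 ⇒ (c0=2, c1=29/4, c2=1)
[Gauss-Seidel] macro 3: S0 reads c2=1 → after 1×micro: 2; S1 reads c0=2 → after 1×micro: 103/8; S2 reads c0=2 → after 2×micro: 1 ⇒ (c0=2, c1=103/8, c2=1)
[Gauss-Seidel] macro 4: S0 reads c2=1 → after 1×micro: 2; S1 reads c0=2 → after 1×micro: 341/16; S2 reads c0=2 → after 2×micro: 1 ⇒ (c0=2, c1=341/16, c2=1)
[Gauss-Seidel] macro 5: S0 reads c2=1 → after 1×micro: 2; S1 reads c0=2 → after 1×micro: 1087/32; S2 reads c0=2 → after 2×micro: 1 ⇒ (c0=2, c1=1087/32, c2=1)
[Gauss-Seidel] macro 6: S0 reads c2=1 → after 1×micro: 2; S1 reads c0=2 → after 1×micro: 3389/64; S2 reads c0=2 → after 2×micro: 1 ⇒ (c0=2, c1=3389/64, c2=1)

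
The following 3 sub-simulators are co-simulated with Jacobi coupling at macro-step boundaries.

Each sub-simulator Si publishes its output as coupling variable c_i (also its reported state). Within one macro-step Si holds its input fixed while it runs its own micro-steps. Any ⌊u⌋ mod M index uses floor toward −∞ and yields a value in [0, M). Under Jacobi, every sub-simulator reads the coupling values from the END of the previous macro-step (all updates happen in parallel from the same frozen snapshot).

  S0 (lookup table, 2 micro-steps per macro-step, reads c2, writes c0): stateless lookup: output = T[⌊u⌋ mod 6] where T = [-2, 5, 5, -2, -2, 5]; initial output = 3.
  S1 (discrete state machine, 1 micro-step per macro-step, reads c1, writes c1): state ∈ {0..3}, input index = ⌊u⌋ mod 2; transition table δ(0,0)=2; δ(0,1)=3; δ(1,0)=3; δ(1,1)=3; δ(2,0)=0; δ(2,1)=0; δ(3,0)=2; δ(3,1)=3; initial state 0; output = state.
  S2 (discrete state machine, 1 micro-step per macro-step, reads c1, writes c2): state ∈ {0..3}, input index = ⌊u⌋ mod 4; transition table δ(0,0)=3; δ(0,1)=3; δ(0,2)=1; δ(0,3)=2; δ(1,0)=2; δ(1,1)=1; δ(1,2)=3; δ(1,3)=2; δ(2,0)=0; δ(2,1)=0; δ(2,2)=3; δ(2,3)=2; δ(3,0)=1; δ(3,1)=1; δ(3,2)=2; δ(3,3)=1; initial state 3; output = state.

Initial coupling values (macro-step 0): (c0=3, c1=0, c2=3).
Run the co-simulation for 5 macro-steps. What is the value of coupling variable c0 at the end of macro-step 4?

c0 at macro-step 4 = 5

macro 1: S0 reads c2=3 → after 2×micro: -2; S1 reads c1=0 → after 1×micro: 2; S2 reads c1=0 → after 1×micro: 1 ⇒ (c0=-2, c1=2, c2=1)
macro 2: S0 reads c2=1 → after 2×micro: 5; S1 reads c1=2 → after 1×micro: 0; S2 reads c1=2 → after 1×micro: 3 ⇒ (c0=5, c1=0, c2=3)
macro 3: S0 reads c2=3 → after 2×micro: -2; S1 reads c1=0 → after 1×micro: 2; S2 reads c1=0 → after 1×micro: 1 ⇒ (c0=-2, c1=2, c2=1)
macro 4: S0 reads c2=1 → after 2×micro: 5; S1 reads c1=2 → after 1×micro: 0; S2 reads c1=2 → after 1×micro: 3 ⇒ (c0=5, c1=0, c2=3)
macro 5: S0 reads c2=3 → after 2×micro: -2; S1 reads c1=0 → after 1×micro: 2; S2 reads c1=0 → after 1×micro: 1 ⇒ (c0=-2, c1=2, c2=1)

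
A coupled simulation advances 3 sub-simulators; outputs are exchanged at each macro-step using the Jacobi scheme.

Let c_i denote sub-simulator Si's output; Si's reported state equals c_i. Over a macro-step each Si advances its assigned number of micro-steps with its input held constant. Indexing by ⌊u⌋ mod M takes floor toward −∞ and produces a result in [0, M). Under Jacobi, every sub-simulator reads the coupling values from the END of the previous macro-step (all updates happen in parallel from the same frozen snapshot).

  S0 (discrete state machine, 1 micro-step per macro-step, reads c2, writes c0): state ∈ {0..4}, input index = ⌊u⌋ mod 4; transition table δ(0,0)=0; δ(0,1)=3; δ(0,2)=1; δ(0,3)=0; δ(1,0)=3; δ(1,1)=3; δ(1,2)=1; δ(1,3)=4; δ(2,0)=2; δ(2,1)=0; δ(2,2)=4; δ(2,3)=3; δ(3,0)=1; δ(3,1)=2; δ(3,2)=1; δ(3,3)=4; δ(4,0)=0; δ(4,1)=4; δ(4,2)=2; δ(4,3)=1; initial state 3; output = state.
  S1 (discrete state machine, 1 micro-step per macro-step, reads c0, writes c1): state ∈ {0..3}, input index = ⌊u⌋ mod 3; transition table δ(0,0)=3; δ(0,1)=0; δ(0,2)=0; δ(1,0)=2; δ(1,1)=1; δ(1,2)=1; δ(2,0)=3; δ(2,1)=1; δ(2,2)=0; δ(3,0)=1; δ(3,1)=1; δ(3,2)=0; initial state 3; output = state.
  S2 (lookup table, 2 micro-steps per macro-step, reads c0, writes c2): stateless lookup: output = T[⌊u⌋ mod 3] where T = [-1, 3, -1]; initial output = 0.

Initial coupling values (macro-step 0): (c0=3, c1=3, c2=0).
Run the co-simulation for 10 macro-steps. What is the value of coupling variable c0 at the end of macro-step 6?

c0 at macro-step 6 = 4

macro 1: S0 reads c2=0 → after 1×micro: 1; S1 reads c0=3 → after 1×micro: 1; S2 reads c0=3 → after 2×micro: -1 ⇒ (c0=1, c1=1, c2=-1)
macro 2: S0 reads c2=-1 → after 1×micro: 4; S1 reads c0=1 → after 1×micro: 1; S2 reads c0=1 → after 2×micro: 3 ⇒ (c0=4, c1=1, c2=3)
macro 3: S0 reads c2=3 → after 1×micro: 1; S1 reads c0=4 → after 1×micro: 1; S2 reads c0=4 → after 2×micro: 3 ⇒ (c0=1, c1=1, c2=3)
macro 4: S0 reads c2=3 → after 1×micro: 4; S1 reads c0=1 → after 1×micro: 1; S2 reads c0=1 → after 2×micro: 3 ⇒ (c0=4, c1=1, c2=3)
macro 5: S0 reads c2=3 → after 1×micro: 1; S1 reads c0=4 → after 1×micro: 1; S2 reads c0=4 → after 2×micro: 3 ⇒ (c0=1, c1=1, c2=3)
macro 6: S0 reads c2=3 → after 1×micro: 4; S1 reads c0=1 → after 1×micro: 1; S2 reads c0=1 → after 2×micro: 3 ⇒ (c0=4, c1=1, c2=3)
macro 7: S0 reads c2=3 → after 1×micro: 1; S1 reads c0=4 → after 1×micro: 1; S2 reads c0=4 → after 2×micro: 3 ⇒ (c0=1, c1=1, c2=3)
macro 8: S0 reads c2=3 → after 1×micro: 4; S1 reads c0=1 → after 1×micro: 1; S2 reads c0=1 → after 2×micro: 3 ⇒ (c0=4, c1=1, c2=3)
macro 9: S0 reads c2=3 → after 1×micro: 1; S1 reads c0=4 → after 1×micro: 1; S2 reads c0=4 → after 2×micro: 3 ⇒ (c0=1, c1=1, c2=3)
macro 10: S0 reads c2=3 → after 1×micro: 4; S1 reads c0=1 → after 1×micro: 1; S2 reads c0=1 → after 2×micro: 3 ⇒ (c0=4, c1=1, c2=3)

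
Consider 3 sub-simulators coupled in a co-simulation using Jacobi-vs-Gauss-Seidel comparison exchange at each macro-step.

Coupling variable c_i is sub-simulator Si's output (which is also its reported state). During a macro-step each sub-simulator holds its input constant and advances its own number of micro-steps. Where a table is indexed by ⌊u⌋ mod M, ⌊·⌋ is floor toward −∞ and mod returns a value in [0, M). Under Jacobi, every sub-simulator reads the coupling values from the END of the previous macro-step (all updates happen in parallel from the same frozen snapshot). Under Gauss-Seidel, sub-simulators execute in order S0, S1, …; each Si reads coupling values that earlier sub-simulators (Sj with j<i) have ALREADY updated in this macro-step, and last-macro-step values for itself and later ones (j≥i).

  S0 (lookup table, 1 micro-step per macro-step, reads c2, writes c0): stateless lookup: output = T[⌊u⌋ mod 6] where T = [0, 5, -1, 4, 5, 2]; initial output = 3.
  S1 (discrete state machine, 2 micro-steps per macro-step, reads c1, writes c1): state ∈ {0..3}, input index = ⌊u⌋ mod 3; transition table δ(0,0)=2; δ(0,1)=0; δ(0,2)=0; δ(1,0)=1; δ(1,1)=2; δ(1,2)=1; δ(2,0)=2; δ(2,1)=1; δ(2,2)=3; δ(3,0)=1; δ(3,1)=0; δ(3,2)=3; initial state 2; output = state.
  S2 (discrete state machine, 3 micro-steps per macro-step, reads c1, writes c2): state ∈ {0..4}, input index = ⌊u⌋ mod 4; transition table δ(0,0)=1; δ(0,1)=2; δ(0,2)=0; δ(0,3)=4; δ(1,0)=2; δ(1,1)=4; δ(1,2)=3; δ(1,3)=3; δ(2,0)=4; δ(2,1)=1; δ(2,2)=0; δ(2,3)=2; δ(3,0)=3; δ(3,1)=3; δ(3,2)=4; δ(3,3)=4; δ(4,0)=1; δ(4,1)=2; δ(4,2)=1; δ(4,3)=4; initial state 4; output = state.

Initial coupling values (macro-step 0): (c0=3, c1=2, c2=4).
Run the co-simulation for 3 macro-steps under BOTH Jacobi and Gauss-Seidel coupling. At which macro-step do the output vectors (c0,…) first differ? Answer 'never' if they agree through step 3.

first divergence at macro-step: never

[Jacobi] macro 1: S0 reads c2=4 → after 1×micro: 5; S1 reads c1=2 → after 2×micro: 3; S2 reads c1=2 → after 3×micro: 4 ⇒ (c0=5, c1=3, c2=4)
[Jacobi] macro 2: S0 reads c2=4 → after 1×micro: 5; S1 reads c1=3 → after 2×micro: 1; S2 reads c1=3 → after 3×micro: 4 ⇒ (c0=5, c1=1, c2=4)
[Jacobi] macro 3: S0 reads c2=4 → after 1×micro: 5; S1 reads c1=1 → after 2×micro: 1; S2 reads c1=1 → after 3×micro: 4 ⇒ (c0=5, c1=1, c2=4)
[Gauss-Seidel] macro 1: S0 reads c2=4 → after 1×micro: 5; S1 reads c1=2 → after 2×micro: 3; S2 reads c1=3 → after 3×micro: 4 ⇒ (c0=5, c1=3, c2=4)
[Gauss-Seidel] macro 2: S0 reads c2=4 → after 1×micro: 5; S1 reads c1=3 → after 2×micro: 1; S2 reads c1=1 → after 3×micro: 4 ⇒ (c0=5, c1=1, c2=4)
[Gauss-Seidel] macro 3: S0 reads c2=4 → after 1×micro: 5; S1 reads c1=1 → after 2×micro: 1; S2 reads c1=1 → after 3×micro: 4 ⇒ (c0=5, c1=1, c2=4)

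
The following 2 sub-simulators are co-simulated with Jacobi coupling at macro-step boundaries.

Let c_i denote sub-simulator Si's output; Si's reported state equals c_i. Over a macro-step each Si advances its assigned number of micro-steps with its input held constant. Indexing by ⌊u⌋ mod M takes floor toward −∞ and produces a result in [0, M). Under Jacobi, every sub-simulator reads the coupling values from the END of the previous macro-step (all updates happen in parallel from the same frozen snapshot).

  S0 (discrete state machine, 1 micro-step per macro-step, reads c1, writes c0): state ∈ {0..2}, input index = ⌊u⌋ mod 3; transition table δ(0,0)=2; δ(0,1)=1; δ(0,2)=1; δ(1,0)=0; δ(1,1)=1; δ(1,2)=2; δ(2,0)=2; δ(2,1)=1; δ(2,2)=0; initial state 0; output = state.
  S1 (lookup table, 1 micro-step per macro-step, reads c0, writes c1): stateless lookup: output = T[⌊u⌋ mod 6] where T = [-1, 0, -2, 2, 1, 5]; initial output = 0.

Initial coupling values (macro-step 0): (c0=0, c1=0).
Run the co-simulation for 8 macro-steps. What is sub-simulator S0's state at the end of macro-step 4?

macro 1: S0 reads c1=0 → after 1×micro: 2; S1 reads c0=0 → after 1×micro: -1 ⇒ (c0=2, c1=-1)
macro 2: S0 reads c1=-1 → after 1×micro: 0; S1 reads c0=2 → after 1×micro: -2 ⇒ (c0=0, c1=-2)
macro 3: S0 reads c1=-2 → after 1×micro: 1; S1 reads c0=0 → after 1×micro: -1 ⇒ (c0=1, c1=-1)
macro 4: S0 reads c1=-1 → after 1×micro: 2; S1 reads c0=1 → after 1×micro: 0 ⇒ (c0=2, c1=0)
macro 5: S0 reads c1=0 → after 1×micro: 2; S1 reads c0=2 → after 1×micro: -2 ⇒ (c0=2, c1=-2)
macro 6: S0 reads c1=-2 → after 1×micro: 1; S1 reads c0=2 → after 1×micro: -2 ⇒ (c0=1, c1=-2)
macro 7: S0 reads c1=-2 → after 1×micro: 1; S1 reads c0=1 → after 1×micro: 0 ⇒ (c0=1, c1=0)
macro 8: S0 reads c1=0 → after 1×micro: 0; S1 reads c0=1 → after 1×micro: 0 ⇒ (c0=0, c1=0)

S0 state at macro-step 4 = 2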